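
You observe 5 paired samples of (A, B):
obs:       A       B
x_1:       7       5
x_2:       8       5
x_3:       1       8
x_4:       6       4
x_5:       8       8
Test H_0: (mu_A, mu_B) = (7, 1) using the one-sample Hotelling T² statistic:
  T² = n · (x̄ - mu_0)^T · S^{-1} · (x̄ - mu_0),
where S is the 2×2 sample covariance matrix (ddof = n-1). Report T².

Step 1 — sample mean vector:
  mean(A) = (7 + 8 + 1 + 6 + 8) / 5 = 30/5 = 6
  mean(B) = (5 + 5 + 8 + 4 + 8) / 5 = 30/5 = 6
  x̄ = (6, 6),  deviation x̄ - mu_0 = (6, 6) - (7, 1) = (-1, 5).

Step 2 — sample covariance matrix, S[i,j] = (1/(n-1)) · Σ_k (x_{k,i} - mean_i) · (x_{k,j} - mean_j), divisor n-1 = 4:
  S[A,A] = ((1)·(1) + (2)·(2) + (-5)·(-5) + (0)·(0) + (2)·(2)) / 4 = 34/4 = 8.5
  S[A,B] = ((1)·(-1) + (2)·(-1) + (-5)·(2) + (0)·(-2) + (2)·(2)) / 4 = -9/4 = -2.25
  S[B,B] = ((-1)·(-1) + (-1)·(-1) + (2)·(2) + (-2)·(-2) + (2)·(2)) / 4 = 14/4 = 3.5
  S = [[8.5, -2.25],
 [-2.25, 3.5]].

Step 3 — invert S. det(S) = 8.5·3.5 - (-2.25)² = 24.6875.
  S^{-1} = (1/det) · [[d, -b], [-b, a]] = [[0.1418, 0.0911],
 [0.0911, 0.3443]].

Step 4 — quadratic form (x̄ - mu_0)^T · S^{-1} · (x̄ - mu_0):
  S^{-1} · (x̄ - mu_0) = (0.3139, 1.6304),
  (x̄ - mu_0)^T · [...] = (-1)·(0.3139) + (5)·(1.6304) = 7.838.

Step 5 — scale by n: T² = 5 · 7.838 = 39.1899.

T² ≈ 39.1899


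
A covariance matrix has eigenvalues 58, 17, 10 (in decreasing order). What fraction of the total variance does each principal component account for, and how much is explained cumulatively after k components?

Step 1 — total variance = trace(Sigma) = Σ λ_i = 58 + 17 + 10 = 85.

Step 2 — fraction explained by component i = λ_i / Σ λ:
  PC1: 58/85 = 0.6824
  PC2: 17/85 = 0.2
  PC3: 10/85 = 0.1176

Step 3 — cumulative fraction after k components = (λ_1 + ... + λ_k) / Σ λ:
  k = 1: 58/85 = 0.6824
  k = 2: (58 + 17)/85 = 75/85 = 0.8824
  k = 3: (58 + 17 + 10)/85 = 85/85 = 1

Summary (fraction, with percent):

explained: PC1 0.6824 (68.24%), PC2 0.2 (20%), PC3 0.1176 (11.76%);  cumulative: 0.6824, 0.8824, 1


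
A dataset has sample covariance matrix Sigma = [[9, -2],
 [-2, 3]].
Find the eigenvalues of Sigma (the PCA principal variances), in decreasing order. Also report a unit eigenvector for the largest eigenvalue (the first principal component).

Step 1 — characteristic polynomial of 2×2 Sigma:
  det(Sigma - λI) = λ² - trace · λ + det = 0.
  trace = 9 + 3 = 12, det = 9·3 - (-2)² = 23.
Step 2 — discriminant:
  Δ = trace² - 4·det = 144 - 92 = 52.
Step 3 — eigenvalues:
  λ = (trace ± √Δ)/2 = (12 ± 7.2111)/2,
  λ_1 = 9.6056,  λ_2 = 2.3944.

Step 4 — unit eigenvector for λ_1: solve (Sigma - λ_1 I)v = 0. First row:
  (9 - 9.6056)·v_x + (-2)·v_y = 0, i.e. (-0.6056)·v_x + (-2)·v_y = 0,
  so v ∝ (b, λ_1 - a) = (-2, 0.6056); multiply by -1 so the first entry is positive: u = (2, -0.6056).
  ||u|| = √((2)² + (-0.6056)²) = √(4.3667) ≈ 2.0897,
  v_1 = u/||u|| ≈ (0.9571, -0.2898) (||v_1|| = 1).

λ_1 = 9.6056,  λ_2 = 2.3944;  v_1 ≈ (0.9571, -0.2898)


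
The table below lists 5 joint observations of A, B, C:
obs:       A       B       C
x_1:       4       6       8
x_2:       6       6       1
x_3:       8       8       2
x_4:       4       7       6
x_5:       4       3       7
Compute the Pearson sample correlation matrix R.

Step 1 — column means:
  mean(A) = (4 + 6 + 8 + 4 + 4) / 5 = 26/5 = 5.2
  mean(B) = (6 + 6 + 8 + 7 + 3) / 5 = 30/5 = 6
  mean(C) = (8 + 1 + 2 + 6 + 7) / 5 = 24/5 = 4.8

Step 2 — sample variances and covariances s[i,j] = (1/(n-1)) · Σ_k (x_{k,i} - mean_i) · (x_{k,j} - mean_j), with n-1 = 4:
  s[A,A] = ((-1.2)·(-1.2) + (0.8)·(0.8) + (2.8)·(2.8) + (-1.2)·(-1.2) + (-1.2)·(-1.2)) / 4 = 12.8/4 = 3.2
  s[A,B] = ((-1.2)·(0) + (0.8)·(0) + (2.8)·(2) + (-1.2)·(1) + (-1.2)·(-3)) / 4 = 8/4 = 2
  s[A,C] = ((-1.2)·(3.2) + (0.8)·(-3.8) + (2.8)·(-2.8) + (-1.2)·(1.2) + (-1.2)·(2.2)) / 4 = -18.8/4 = -4.7
  s[B,B] = ((0)·(0) + (0)·(0) + (2)·(2) + (1)·(1) + (-3)·(-3)) / 4 = 14/4 = 3.5
  s[B,C] = ((0)·(3.2) + (0)·(-3.8) + (2)·(-2.8) + (1)·(1.2) + (-3)·(2.2)) / 4 = -11/4 = -2.75
  s[C,C] = ((3.2)·(3.2) + (-3.8)·(-3.8) + (-2.8)·(-2.8) + (1.2)·(1.2) + (2.2)·(2.2)) / 4 = 38.8/4 = 9.7
  Sample standard deviations s_i = √(s[i,i]):
  s(A) = √(3.2) = 1.7889
  s(B) = √(3.5) = 1.8708
  s(C) = √(9.7) = 3.1145

Step 3 — r_{ij} = s_{ij} / (s_i · s_j):
  r[A,A] = 1 (diagonal).
  r[A,B] = 2 / (1.7889 · 1.8708) = 2 / 3.3466 = 0.5976
  r[A,C] = -4.7 / (1.7889 · 3.1145) = -4.7 / 5.5714 = -0.8436
  r[B,B] = 1 (diagonal).
  r[B,C] = -2.75 / (1.8708 · 3.1145) = -2.75 / 5.8267 = -0.472
  r[C,C] = 1 (diagonal).

R is symmetric with unit diagonal. Assembling:

R = [[1, 0.5976, -0.8436],
 [0.5976, 1, -0.472],
 [-0.8436, -0.472, 1]]


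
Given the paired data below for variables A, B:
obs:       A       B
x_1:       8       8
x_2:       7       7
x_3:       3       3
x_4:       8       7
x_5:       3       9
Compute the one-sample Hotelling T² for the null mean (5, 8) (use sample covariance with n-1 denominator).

Step 1 — sample mean vector:
  mean(A) = (8 + 7 + 3 + 8 + 3) / 5 = 29/5 = 5.8
  mean(B) = (8 + 7 + 3 + 7 + 9) / 5 = 34/5 = 6.8
  x̄ = (5.8, 6.8),  deviation x̄ - mu_0 = (5.8, 6.8) - (5, 8) = (0.8, -1.2).

Step 2 — sample covariance matrix, S[i,j] = (1/(n-1)) · Σ_k (x_{k,i} - mean_i) · (x_{k,j} - mean_j), divisor n-1 = 4:
  S[A,A] = ((2.2)·(2.2) + (1.2)·(1.2) + (-2.8)·(-2.8) + (2.2)·(2.2) + (-2.8)·(-2.8)) / 4 = 26.8/4 = 6.7
  S[A,B] = ((2.2)·(1.2) + (1.2)·(0.2) + (-2.8)·(-3.8) + (2.2)·(0.2) + (-2.8)·(2.2)) / 4 = 7.8/4 = 1.95
  S[B,B] = ((1.2)·(1.2) + (0.2)·(0.2) + (-3.8)·(-3.8) + (0.2)·(0.2) + (2.2)·(2.2)) / 4 = 20.8/4 = 5.2
  S = [[6.7, 1.95],
 [1.95, 5.2]].

Step 3 — invert S. det(S) = 6.7·5.2 - (1.95)² = 31.0375.
  S^{-1} = (1/det) · [[d, -b], [-b, a]] = [[0.1675, -0.0628],
 [-0.0628, 0.2159]].

Step 4 — quadratic form (x̄ - mu_0)^T · S^{-1} · (x̄ - mu_0):
  S^{-1} · (x̄ - mu_0) = (0.2094, -0.3093),
  (x̄ - mu_0)^T · [...] = (0.8)·(0.2094) + (-1.2)·(-0.3093) = 0.5387.

Step 5 — scale by n: T² = 5 · 0.5387 = 2.6935.

T² ≈ 2.6935


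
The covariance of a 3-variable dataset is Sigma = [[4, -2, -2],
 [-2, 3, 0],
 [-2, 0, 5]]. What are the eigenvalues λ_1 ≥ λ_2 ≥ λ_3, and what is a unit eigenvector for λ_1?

Step 1 — characteristic polynomial p(λ) = det(λI - Sigma) = λ³ - tr·λ² + c_1·λ - det, where tr = trace, c_1 = sum of the principal 2×2 minors, det = det(Sigma):
  tr = 4 + 3 + 5 = 12,
  c_1 = (4·3 - (-2)²) + (4·5 - (-2)²) + (3·5 - (0)²) = 8 + 16 + 15 = 39,
  det = 4·(3·5 - (0)²) - (-2)·((-2)·5 - (0)·(-2)) + (-2)·((-2)·(0) - 3·(-2)) = 4·(15) - (-2)·(-10) + (-2)·(6) = 28.
  So p(λ) = λ³ - 12λ² + 39λ - 28.
Step 2 — look for an integer root (rational root theorem: any rational root is an integer divisor of 28). Testing λ = 1:
  p(1) = 1 - 12 + 39 - 28 = 0  ✓
  Dividing out (λ - 1): p(λ) = (λ - 1)(λ² - 11λ + 28).
Step 3 — remaining eigenvalues from the quadratic λ² - 11λ + 28 = 0:
  Δ = 11² - 4·28 = 121 - 112 = 9,  λ = (11 ± √9)/2 = (11 ± 3)/2 = 7 or 4.
  Sorted: λ_1 = 7,  λ_2 = 4,  λ_3 = 1  (check: sum = 12 = tr ✓).

Step 4 — unit eigenvector for λ_1 = 7: v spans the null space of (Sigma - λ_1 I), whose rows are
  r_1 = (-3, -2, -2),  r_2 = (-2, -4, 0),  r_3 = (-2, 0, -2).
  v is orthogonal to every row, so take v ∝ r_1 × r_2 = ((-2)·(0) - (-2)·(-4), (-2)·(-2) - (-3)·(0), (-3)·(-4) - (-2)·(-2)) = (-8, 4, 8).
  Rescale (divide by 4; multiply by -1 so the first nonzero entry is positive): u = (2, -1, -2).
  ||u|| = √((2)² + (-1)² + (-2)²) = √(9) = 3,  v_1 = u/||u|| ≈ (0.6667, -0.3333, -0.6667) (||v_1|| = 1).

λ_1 = 7,  λ_2 = 4,  λ_3 = 1;  v_1 ≈ (0.6667, -0.3333, -0.6667)


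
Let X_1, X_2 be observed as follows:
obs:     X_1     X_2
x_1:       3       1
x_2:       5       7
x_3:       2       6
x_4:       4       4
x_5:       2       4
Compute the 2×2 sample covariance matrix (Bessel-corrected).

Step 1 — column means:
  mean(X_1) = (3 + 5 + 2 + 4 + 2) / 5 = 16/5 = 3.2
  mean(X_2) = (1 + 7 + 6 + 4 + 4) / 5 = 22/5 = 4.4

Step 2 — sample covariance S[i,j] = (1/(n-1)) · Σ_k (x_{k,i} - mean_i) · (x_{k,j} - mean_j), with n-1 = 4.
  S[X_1,X_1] = ((-0.2)·(-0.2) + (1.8)·(1.8) + (-1.2)·(-1.2) + (0.8)·(0.8) + (-1.2)·(-1.2)) / 4 = 6.8/4 = 1.7
  S[X_1,X_2] = ((-0.2)·(-3.4) + (1.8)·(2.6) + (-1.2)·(1.6) + (0.8)·(-0.4) + (-1.2)·(-0.4)) / 4 = 3.6/4 = 0.9
  S[X_2,X_2] = ((-3.4)·(-3.4) + (2.6)·(2.6) + (1.6)·(1.6) + (-0.4)·(-0.4) + (-0.4)·(-0.4)) / 4 = 21.2/4 = 5.3

S is symmetric (S[j,i] = S[i,j]). Assembling:

S = [[1.7, 0.9],
 [0.9, 5.3]]


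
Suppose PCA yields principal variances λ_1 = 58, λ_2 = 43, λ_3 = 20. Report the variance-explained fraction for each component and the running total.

Step 1 — total variance = trace(Sigma) = Σ λ_i = 58 + 43 + 20 = 121.

Step 2 — fraction explained by component i = λ_i / Σ λ:
  PC1: 58/121 = 0.4793
  PC2: 43/121 = 0.3554
  PC3: 20/121 = 0.1653

Step 3 — cumulative fraction after k components = (λ_1 + ... + λ_k) / Σ λ:
  k = 1: 58/121 = 0.4793
  k = 2: (58 + 43)/121 = 101/121 = 0.8347
  k = 3: (58 + 43 + 20)/121 = 121/121 = 1

Summary (fraction, with percent):

explained: PC1 0.4793 (47.93%), PC2 0.3554 (35.54%), PC3 0.1653 (16.53%);  cumulative: 0.4793, 0.8347, 1


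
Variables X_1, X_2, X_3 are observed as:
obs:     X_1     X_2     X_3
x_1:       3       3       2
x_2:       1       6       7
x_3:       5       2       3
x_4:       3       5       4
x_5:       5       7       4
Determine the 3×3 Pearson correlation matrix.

Step 1 — column means:
  mean(X_1) = (3 + 1 + 5 + 3 + 5) / 5 = 17/5 = 3.4
  mean(X_2) = (3 + 6 + 2 + 5 + 7) / 5 = 23/5 = 4.6
  mean(X_3) = (2 + 7 + 3 + 4 + 4) / 5 = 20/5 = 4

Step 2 — sample variances and covariances s[i,j] = (1/(n-1)) · Σ_k (x_{k,i} - mean_i) · (x_{k,j} - mean_j), with n-1 = 4:
  s[X_1,X_1] = ((-0.4)·(-0.4) + (-2.4)·(-2.4) + (1.6)·(1.6) + (-0.4)·(-0.4) + (1.6)·(1.6)) / 4 = 11.2/4 = 2.8
  s[X_1,X_2] = ((-0.4)·(-1.6) + (-2.4)·(1.4) + (1.6)·(-2.6) + (-0.4)·(0.4) + (1.6)·(2.4)) / 4 = -3.2/4 = -0.8
  s[X_1,X_3] = ((-0.4)·(-2) + (-2.4)·(3) + (1.6)·(-1) + (-0.4)·(0) + (1.6)·(0)) / 4 = -8/4 = -2
  s[X_2,X_2] = ((-1.6)·(-1.6) + (1.4)·(1.4) + (-2.6)·(-2.6) + (0.4)·(0.4) + (2.4)·(2.4)) / 4 = 17.2/4 = 4.3
  s[X_2,X_3] = ((-1.6)·(-2) + (1.4)·(3) + (-2.6)·(-1) + (0.4)·(0) + (2.4)·(0)) / 4 = 10/4 = 2.5
  s[X_3,X_3] = ((-2)·(-2) + (3)·(3) + (-1)·(-1) + (0)·(0) + (0)·(0)) / 4 = 14/4 = 3.5
  Sample standard deviations s_i = √(s[i,i]):
  s(X_1) = √(2.8) = 1.6733
  s(X_2) = √(4.3) = 2.0736
  s(X_3) = √(3.5) = 1.8708

Step 3 — r_{ij} = s_{ij} / (s_i · s_j):
  r[X_1,X_1] = 1 (diagonal).
  r[X_1,X_2] = -0.8 / (1.6733 · 2.0736) = -0.8 / 3.4699 = -0.2306
  r[X_1,X_3] = -2 / (1.6733 · 1.8708) = -2 / 3.1305 = -0.6389
  r[X_2,X_2] = 1 (diagonal).
  r[X_2,X_3] = 2.5 / (2.0736 · 1.8708) = 2.5 / 3.8794 = 0.6444
  r[X_3,X_3] = 1 (diagonal).

R is symmetric with unit diagonal. Assembling:

R = [[1, -0.2306, -0.6389],
 [-0.2306, 1, 0.6444],
 [-0.6389, 0.6444, 1]]


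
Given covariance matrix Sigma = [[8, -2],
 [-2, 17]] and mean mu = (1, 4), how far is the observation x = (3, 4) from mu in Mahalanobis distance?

Step 1 — centre the observation: (x - mu) = (2, 0).

Step 2 — invert Sigma. det(Sigma) = 8·17 - (-2)² = 132.
  Sigma^{-1} = (1/det) · [[d, -b], [-b, a]] = [[0.1288, 0.0152],
 [0.0152, 0.0606]].

Step 3 — form the quadratic (x - mu)^T · Sigma^{-1} · (x - mu):
  Sigma^{-1} · (x - mu) = (0.2576, 0.0303).
  (x - mu)^T · [Sigma^{-1} · (x - mu)] = (2)·(0.2576) + (0)·(0.0303) = 0.5152.

Step 4 — take square root: d = √(0.5152) ≈ 0.7177.

d(x, mu) = √(0.5152) ≈ 0.7177


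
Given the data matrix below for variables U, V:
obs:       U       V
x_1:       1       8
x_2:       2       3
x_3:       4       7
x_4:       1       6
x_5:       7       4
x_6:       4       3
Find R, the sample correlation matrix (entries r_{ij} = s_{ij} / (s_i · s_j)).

Step 1 — column means:
  mean(U) = (1 + 2 + 4 + 1 + 7 + 4) / 6 = 19/6 = 3.1667
  mean(V) = (8 + 3 + 7 + 6 + 4 + 3) / 6 = 31/6 = 5.1667

Step 2 — sample variances and covariances s[i,j] = (1/(n-1)) · Σ_k (x_{k,i} - mean_i) · (x_{k,j} - mean_j), with n-1 = 5:
  s[U,U] = ((-2.1667)·(-2.1667) + (-1.1667)·(-1.1667) + (0.8333)·(0.8333) + (-2.1667)·(-2.1667) + (3.8333)·(3.8333) + (0.8333)·(0.8333)) / 5 = 26.8333/5 = 5.3667
  s[U,V] = ((-2.1667)·(2.8333) + (-1.1667)·(-2.1667) + (0.8333)·(1.8333) + (-2.1667)·(0.8333) + (3.8333)·(-1.1667) + (0.8333)·(-2.1667)) / 5 = -10.1667/5 = -2.0333
  s[V,V] = ((2.8333)·(2.8333) + (-2.1667)·(-2.1667) + (1.8333)·(1.8333) + (0.8333)·(0.8333) + (-1.1667)·(-1.1667) + (-2.1667)·(-2.1667)) / 5 = 22.8333/5 = 4.5667
  Sample standard deviations s_i = √(s[i,i]):
  s(U) = √(5.3667) = 2.3166
  s(V) = √(4.5667) = 2.137

Step 3 — r_{ij} = s_{ij} / (s_i · s_j):
  r[U,U] = 1 (diagonal).
  r[U,V] = -2.0333 / (2.3166 · 2.137) = -2.0333 / 4.9505 = -0.4107
  r[V,V] = 1 (diagonal).

R is symmetric with unit diagonal. Assembling:

R = [[1, -0.4107],
 [-0.4107, 1]]


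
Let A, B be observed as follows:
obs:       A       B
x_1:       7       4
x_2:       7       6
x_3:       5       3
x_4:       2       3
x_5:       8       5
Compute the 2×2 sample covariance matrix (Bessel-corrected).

Step 1 — column means:
  mean(A) = (7 + 7 + 5 + 2 + 8) / 5 = 29/5 = 5.8
  mean(B) = (4 + 6 + 3 + 3 + 5) / 5 = 21/5 = 4.2

Step 2 — sample covariance S[i,j] = (1/(n-1)) · Σ_k (x_{k,i} - mean_i) · (x_{k,j} - mean_j), with n-1 = 4.
  S[A,A] = ((1.2)·(1.2) + (1.2)·(1.2) + (-0.8)·(-0.8) + (-3.8)·(-3.8) + (2.2)·(2.2)) / 4 = 22.8/4 = 5.7
  S[A,B] = ((1.2)·(-0.2) + (1.2)·(1.8) + (-0.8)·(-1.2) + (-3.8)·(-1.2) + (2.2)·(0.8)) / 4 = 9.2/4 = 2.3
  S[B,B] = ((-0.2)·(-0.2) + (1.8)·(1.8) + (-1.2)·(-1.2) + (-1.2)·(-1.2) + (0.8)·(0.8)) / 4 = 6.8/4 = 1.7

S is symmetric (S[j,i] = S[i,j]). Assembling:

S = [[5.7, 2.3],
 [2.3, 1.7]]


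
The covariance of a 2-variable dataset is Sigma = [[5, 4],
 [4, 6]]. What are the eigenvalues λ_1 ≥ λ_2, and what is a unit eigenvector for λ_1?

Step 1 — characteristic polynomial of 2×2 Sigma:
  det(Sigma - λI) = λ² - trace · λ + det = 0.
  trace = 5 + 6 = 11, det = 5·6 - (4)² = 14.
Step 2 — discriminant:
  Δ = trace² - 4·det = 121 - 56 = 65.
Step 3 — eigenvalues:
  λ = (trace ± √Δ)/2 = (11 ± 8.0623)/2,
  λ_1 = 9.5311,  λ_2 = 1.4689.

Step 4 — unit eigenvector for λ_1: solve (Sigma - λ_1 I)v = 0. First row:
  (5 - 9.5311)·v_x + (4)·v_y = 0, i.e. (-4.5311)·v_x + (4)·v_y = 0,
  so v ∝ (b, λ_1 - a) = (4, 4.5311) = u.
  ||u|| = √((4)² + (4.5311)²) = √(36.5311) ≈ 6.0441,
  v_1 = u/||u|| ≈ (0.6618, 0.7497) (||v_1|| = 1).

λ_1 = 9.5311,  λ_2 = 1.4689;  v_1 ≈ (0.6618, 0.7497)


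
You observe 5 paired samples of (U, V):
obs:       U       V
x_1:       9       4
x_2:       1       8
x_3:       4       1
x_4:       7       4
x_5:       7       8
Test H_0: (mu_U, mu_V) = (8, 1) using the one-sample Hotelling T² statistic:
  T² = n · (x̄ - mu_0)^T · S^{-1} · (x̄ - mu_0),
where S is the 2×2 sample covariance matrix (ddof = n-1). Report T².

Step 1 — sample mean vector:
  mean(U) = (9 + 1 + 4 + 7 + 7) / 5 = 28/5 = 5.6
  mean(V) = (4 + 8 + 1 + 4 + 8) / 5 = 25/5 = 5
  x̄ = (5.6, 5),  deviation x̄ - mu_0 = (5.6, 5) - (8, 1) = (-2.4, 4).

Step 2 — sample covariance matrix, S[i,j] = (1/(n-1)) · Σ_k (x_{k,i} - mean_i) · (x_{k,j} - mean_j), divisor n-1 = 4:
  S[U,U] = ((3.4)·(3.4) + (-4.6)·(-4.6) + (-1.6)·(-1.6) + (1.4)·(1.4) + (1.4)·(1.4)) / 4 = 39.2/4 = 9.8
  S[U,V] = ((3.4)·(-1) + (-4.6)·(3) + (-1.6)·(-4) + (1.4)·(-1) + (1.4)·(3)) / 4 = -8/4 = -2
  S[V,V] = ((-1)·(-1) + (3)·(3) + (-4)·(-4) + (-1)·(-1) + (3)·(3)) / 4 = 36/4 = 9
  S = [[9.8, -2],
 [-2, 9]].

Step 3 — invert S. det(S) = 9.8·9 - (-2)² = 84.2.
  S^{-1} = (1/det) · [[d, -b], [-b, a]] = [[0.1069, 0.0238],
 [0.0238, 0.1164]].

Step 4 — quadratic form (x̄ - mu_0)^T · S^{-1} · (x̄ - mu_0):
  S^{-1} · (x̄ - mu_0) = (-0.1615, 0.4086),
  (x̄ - mu_0)^T · [...] = (-2.4)·(-0.1615) + (4)·(0.4086) = 2.0219.

Step 5 — scale by n: T² = 5 · 2.0219 = 10.1093.

T² ≈ 10.1093


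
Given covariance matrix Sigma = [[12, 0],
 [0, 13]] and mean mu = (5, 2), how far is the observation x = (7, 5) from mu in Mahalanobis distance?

Step 1 — centre the observation: (x - mu) = (2, 3).

Step 2 — invert Sigma. det(Sigma) = 12·13 - (0)² = 156.
  Sigma^{-1} = (1/det) · [[d, -b], [-b, a]] = [[0.0833, 0],
 [0, 0.0769]].

Step 3 — form the quadratic (x - mu)^T · Sigma^{-1} · (x - mu):
  Sigma^{-1} · (x - mu) = (0.1667, 0.2308).
  (x - mu)^T · [Sigma^{-1} · (x - mu)] = (2)·(0.1667) + (3)·(0.2308) = 1.0256.

Step 4 — take square root: d = √(1.0256) ≈ 1.0127.

d(x, mu) = √(1.0256) ≈ 1.0127


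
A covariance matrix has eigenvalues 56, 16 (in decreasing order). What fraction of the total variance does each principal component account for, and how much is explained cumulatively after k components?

Step 1 — total variance = trace(Sigma) = Σ λ_i = 56 + 16 = 72.

Step 2 — fraction explained by component i = λ_i / Σ λ:
  PC1: 56/72 = 0.7778
  PC2: 16/72 = 0.2222

Step 3 — cumulative fraction after k components = (λ_1 + ... + λ_k) / Σ λ:
  k = 1: 56/72 = 0.7778
  k = 2: (56 + 16)/72 = 72/72 = 1

Summary (fraction, with percent):

explained: PC1 0.7778 (77.78%), PC2 0.2222 (22.22%);  cumulative: 0.7778, 1


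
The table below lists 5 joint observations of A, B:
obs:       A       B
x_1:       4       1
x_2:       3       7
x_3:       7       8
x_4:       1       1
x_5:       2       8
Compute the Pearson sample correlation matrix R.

Step 1 — column means:
  mean(A) = (4 + 3 + 7 + 1 + 2) / 5 = 17/5 = 3.4
  mean(B) = (1 + 7 + 8 + 1 + 8) / 5 = 25/5 = 5

Step 2 — sample variances and covariances s[i,j] = (1/(n-1)) · Σ_k (x_{k,i} - mean_i) · (x_{k,j} - mean_j), with n-1 = 4:
  s[A,A] = ((0.6)·(0.6) + (-0.4)·(-0.4) + (3.6)·(3.6) + (-2.4)·(-2.4) + (-1.4)·(-1.4)) / 4 = 21.2/4 = 5.3
  s[A,B] = ((0.6)·(-4) + (-0.4)·(2) + (3.6)·(3) + (-2.4)·(-4) + (-1.4)·(3)) / 4 = 13/4 = 3.25
  s[B,B] = ((-4)·(-4) + (2)·(2) + (3)·(3) + (-4)·(-4) + (3)·(3)) / 4 = 54/4 = 13.5
  Sample standard deviations s_i = √(s[i,i]):
  s(A) = √(5.3) = 2.3022
  s(B) = √(13.5) = 3.6742

Step 3 — r_{ij} = s_{ij} / (s_i · s_j):
  r[A,A] = 1 (diagonal).
  r[A,B] = 3.25 / (2.3022 · 3.6742) = 3.25 / 8.4587 = 0.3842
  r[B,B] = 1 (diagonal).

R is symmetric with unit diagonal. Assembling:

R = [[1, 0.3842],
 [0.3842, 1]]


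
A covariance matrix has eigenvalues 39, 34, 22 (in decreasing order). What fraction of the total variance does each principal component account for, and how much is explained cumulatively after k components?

Step 1 — total variance = trace(Sigma) = Σ λ_i = 39 + 34 + 22 = 95.

Step 2 — fraction explained by component i = λ_i / Σ λ:
  PC1: 39/95 = 0.4105
  PC2: 34/95 = 0.3579
  PC3: 22/95 = 0.2316

Step 3 — cumulative fraction after k components = (λ_1 + ... + λ_k) / Σ λ:
  k = 1: 39/95 = 0.4105
  k = 2: (39 + 34)/95 = 73/95 = 0.7684
  k = 3: (39 + 34 + 22)/95 = 95/95 = 1

Summary (fraction, with percent):

explained: PC1 0.4105 (41.05%), PC2 0.3579 (35.79%), PC3 0.2316 (23.16%);  cumulative: 0.4105, 0.7684, 1


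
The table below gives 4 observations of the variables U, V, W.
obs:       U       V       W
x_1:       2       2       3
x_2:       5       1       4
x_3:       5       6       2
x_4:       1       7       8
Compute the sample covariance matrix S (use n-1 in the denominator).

Step 1 — column means:
  mean(U) = (2 + 5 + 5 + 1) / 4 = 13/4 = 3.25
  mean(V) = (2 + 1 + 6 + 7) / 4 = 16/4 = 4
  mean(W) = (3 + 4 + 2 + 8) / 4 = 17/4 = 4.25

Step 2 — sample covariance S[i,j] = (1/(n-1)) · Σ_k (x_{k,i} - mean_i) · (x_{k,j} - mean_j), with n-1 = 3.
  S[U,U] = ((-1.25)·(-1.25) + (1.75)·(1.75) + (1.75)·(1.75) + (-2.25)·(-2.25)) / 3 = 12.75/3 = 4.25
  S[U,V] = ((-1.25)·(-2) + (1.75)·(-3) + (1.75)·(2) + (-2.25)·(3)) / 3 = -6/3 = -2
  S[U,W] = ((-1.25)·(-1.25) + (1.75)·(-0.25) + (1.75)·(-2.25) + (-2.25)·(3.75)) / 3 = -11.25/3 = -3.75
  S[V,V] = ((-2)·(-2) + (-3)·(-3) + (2)·(2) + (3)·(3)) / 3 = 26/3 = 8.6667
  S[V,W] = ((-2)·(-1.25) + (-3)·(-0.25) + (2)·(-2.25) + (3)·(3.75)) / 3 = 10/3 = 3.3333
  S[W,W] = ((-1.25)·(-1.25) + (-0.25)·(-0.25) + (-2.25)·(-2.25) + (3.75)·(3.75)) / 3 = 20.75/3 = 6.9167

S is symmetric (S[j,i] = S[i,j]). Assembling:

S = [[4.25, -2, -3.75],
 [-2, 8.6667, 3.3333],
 [-3.75, 3.3333, 6.9167]]


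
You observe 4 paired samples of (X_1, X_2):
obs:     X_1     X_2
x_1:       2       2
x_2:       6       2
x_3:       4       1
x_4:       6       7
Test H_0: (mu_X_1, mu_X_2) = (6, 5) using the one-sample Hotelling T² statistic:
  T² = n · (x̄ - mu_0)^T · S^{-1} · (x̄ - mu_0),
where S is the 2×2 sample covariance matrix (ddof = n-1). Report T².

Step 1 — sample mean vector:
  mean(X_1) = (2 + 6 + 4 + 6) / 4 = 18/4 = 4.5
  mean(X_2) = (2 + 2 + 1 + 7) / 4 = 12/4 = 3
  x̄ = (4.5, 3),  deviation x̄ - mu_0 = (4.5, 3) - (6, 5) = (-1.5, -2).

Step 2 — sample covariance matrix, S[i,j] = (1/(n-1)) · Σ_k (x_{k,i} - mean_i) · (x_{k,j} - mean_j), divisor n-1 = 3:
  S[X_1,X_1] = ((-2.5)·(-2.5) + (1.5)·(1.5) + (-0.5)·(-0.5) + (1.5)·(1.5)) / 3 = 11/3 = 3.6667
  S[X_1,X_2] = ((-2.5)·(-1) + (1.5)·(-1) + (-0.5)·(-2) + (1.5)·(4)) / 3 = 8/3 = 2.6667
  S[X_2,X_2] = ((-1)·(-1) + (-1)·(-1) + (-2)·(-2) + (4)·(4)) / 3 = 22/3 = 7.3333
  S = [[3.6667, 2.6667],
 [2.6667, 7.3333]].

Step 3 — invert S. det(S) = 3.6667·7.3333 - (2.6667)² = 19.7778.
  S^{-1} = (1/det) · [[d, -b], [-b, a]] = [[0.3708, -0.1348],
 [-0.1348, 0.1854]].

Step 4 — quadratic form (x̄ - mu_0)^T · S^{-1} · (x̄ - mu_0):
  S^{-1} · (x̄ - mu_0) = (-0.2865, -0.1685),
  (x̄ - mu_0)^T · [...] = (-1.5)·(-0.2865) + (-2)·(-0.1685) = 0.7669.

Step 5 — scale by n: T² = 4 · 0.7669 = 3.0674.

T² ≈ 3.0674


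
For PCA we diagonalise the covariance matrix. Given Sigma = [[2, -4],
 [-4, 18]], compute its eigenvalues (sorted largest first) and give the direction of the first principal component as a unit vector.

Step 1 — characteristic polynomial of 2×2 Sigma:
  det(Sigma - λI) = λ² - trace · λ + det = 0.
  trace = 2 + 18 = 20, det = 2·18 - (-4)² = 20.
Step 2 — discriminant:
  Δ = trace² - 4·det = 400 - 80 = 320.
Step 3 — eigenvalues:
  λ = (trace ± √Δ)/2 = (20 ± 17.8885)/2,
  λ_1 = 18.9443,  λ_2 = 1.0557.

Step 4 — unit eigenvector for λ_1: solve (Sigma - λ_1 I)v = 0. First row:
  (2 - 18.9443)·v_x + (-4)·v_y = 0, i.e. (-16.9443)·v_x + (-4)·v_y = 0,
  so v ∝ (b, λ_1 - a) = (-4, 16.9443); multiply by -1 so the first entry is positive: u = (4, -16.9443).
  ||u|| = √((4)² + (-16.9443)²) = √(303.1084) ≈ 17.41,
  v_1 = u/||u|| ≈ (0.2298, -0.9732) (||v_1|| = 1).

λ_1 = 18.9443,  λ_2 = 1.0557;  v_1 ≈ (0.2298, -0.9732)


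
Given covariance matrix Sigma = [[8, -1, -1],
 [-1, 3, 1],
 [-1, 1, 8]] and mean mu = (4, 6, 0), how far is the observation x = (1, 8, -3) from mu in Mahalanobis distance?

Step 1 — centre the observation: (x - mu) = (-3, 2, -3).

Step 2 — invert Sigma (cofactor / det for 3×3, or solve directly):
  Sigma^{-1} = [[0.1314, 0.04, 0.0114],
 [0.04, 0.36, -0.04],
 [0.0114, -0.04, 0.1314]].

Step 3 — form the quadratic (x - mu)^T · Sigma^{-1} · (x - mu):
  Sigma^{-1} · (x - mu) = (-0.3486, 0.72, -0.5086).
  (x - mu)^T · [Sigma^{-1} · (x - mu)] = (-3)·(-0.3486) + (2)·(0.72) + (-3)·(-0.5086) = 4.0114.

Step 4 — take square root: d = √(4.0114) ≈ 2.0029.

d(x, mu) = √(4.0114) ≈ 2.0029


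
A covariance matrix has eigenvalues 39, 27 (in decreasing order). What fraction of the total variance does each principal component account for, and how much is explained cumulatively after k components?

Step 1 — total variance = trace(Sigma) = Σ λ_i = 39 + 27 = 66.

Step 2 — fraction explained by component i = λ_i / Σ λ:
  PC1: 39/66 = 0.5909
  PC2: 27/66 = 0.4091

Step 3 — cumulative fraction after k components = (λ_1 + ... + λ_k) / Σ λ:
  k = 1: 39/66 = 0.5909
  k = 2: (39 + 27)/66 = 66/66 = 1

Summary (fraction, with percent):

explained: PC1 0.5909 (59.09%), PC2 0.4091 (40.91%);  cumulative: 0.5909, 1


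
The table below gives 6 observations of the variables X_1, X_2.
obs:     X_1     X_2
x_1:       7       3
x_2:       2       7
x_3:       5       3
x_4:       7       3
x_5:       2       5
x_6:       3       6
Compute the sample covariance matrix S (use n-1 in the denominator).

Step 1 — column means:
  mean(X_1) = (7 + 2 + 5 + 7 + 2 + 3) / 6 = 26/6 = 4.3333
  mean(X_2) = (3 + 7 + 3 + 3 + 5 + 6) / 6 = 27/6 = 4.5

Step 2 — sample covariance S[i,j] = (1/(n-1)) · Σ_k (x_{k,i} - mean_i) · (x_{k,j} - mean_j), with n-1 = 5.
  S[X_1,X_1] = ((2.6667)·(2.6667) + (-2.3333)·(-2.3333) + (0.6667)·(0.6667) + (2.6667)·(2.6667) + (-2.3333)·(-2.3333) + (-1.3333)·(-1.3333)) / 5 = 27.3333/5 = 5.4667
  S[X_1,X_2] = ((2.6667)·(-1.5) + (-2.3333)·(2.5) + (0.6667)·(-1.5) + (2.6667)·(-1.5) + (-2.3333)·(0.5) + (-1.3333)·(1.5)) / 5 = -18/5 = -3.6
  S[X_2,X_2] = ((-1.5)·(-1.5) + (2.5)·(2.5) + (-1.5)·(-1.5) + (-1.5)·(-1.5) + (0.5)·(0.5) + (1.5)·(1.5)) / 5 = 15.5/5 = 3.1

S is symmetric (S[j,i] = S[i,j]). Assembling:

S = [[5.4667, -3.6],
 [-3.6, 3.1]]


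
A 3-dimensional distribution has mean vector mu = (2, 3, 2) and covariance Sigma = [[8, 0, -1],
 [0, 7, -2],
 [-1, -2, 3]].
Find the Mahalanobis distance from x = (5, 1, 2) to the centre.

Step 1 — centre the observation: (x - mu) = (3, -2, 0).

Step 2 — invert Sigma (cofactor / det for 3×3, or solve directly):
  Sigma^{-1} = [[0.1318, 0.0155, 0.0543],
 [0.0155, 0.1783, 0.124],
 [0.0543, 0.124, 0.4341]].

Step 3 — form the quadratic (x - mu)^T · Sigma^{-1} · (x - mu):
  Sigma^{-1} · (x - mu) = (0.3643, -0.3101, -0.0853).
  (x - mu)^T · [Sigma^{-1} · (x - mu)] = (3)·(0.3643) + (-2)·(-0.3101) + (0)·(-0.0853) = 1.7132.

Step 4 — take square root: d = √(1.7132) ≈ 1.3089.

d(x, mu) = √(1.7132) ≈ 1.3089


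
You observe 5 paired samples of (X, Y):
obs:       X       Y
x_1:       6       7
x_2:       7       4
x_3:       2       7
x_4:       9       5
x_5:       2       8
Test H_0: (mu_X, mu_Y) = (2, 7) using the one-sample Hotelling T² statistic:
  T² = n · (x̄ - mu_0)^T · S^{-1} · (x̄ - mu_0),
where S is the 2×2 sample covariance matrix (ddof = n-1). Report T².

Step 1 — sample mean vector:
  mean(X) = (6 + 7 + 2 + 9 + 2) / 5 = 26/5 = 5.2
  mean(Y) = (7 + 4 + 7 + 5 + 8) / 5 = 31/5 = 6.2
  x̄ = (5.2, 6.2),  deviation x̄ - mu_0 = (5.2, 6.2) - (2, 7) = (3.2, -0.8).

Step 2 — sample covariance matrix, S[i,j] = (1/(n-1)) · Σ_k (x_{k,i} - mean_i) · (x_{k,j} - mean_j), divisor n-1 = 4:
  S[X,X] = ((0.8)·(0.8) + (1.8)·(1.8) + (-3.2)·(-3.2) + (3.8)·(3.8) + (-3.2)·(-3.2)) / 4 = 38.8/4 = 9.7
  S[X,Y] = ((0.8)·(0.8) + (1.8)·(-2.2) + (-3.2)·(0.8) + (3.8)·(-1.2) + (-3.2)·(1.8)) / 4 = -16.2/4 = -4.05
  S[Y,Y] = ((0.8)·(0.8) + (-2.2)·(-2.2) + (0.8)·(0.8) + (-1.2)·(-1.2) + (1.8)·(1.8)) / 4 = 10.8/4 = 2.7
  S = [[9.7, -4.05],
 [-4.05, 2.7]].

Step 3 — invert S. det(S) = 9.7·2.7 - (-4.05)² = 9.7875.
  S^{-1} = (1/det) · [[d, -b], [-b, a]] = [[0.2759, 0.4138],
 [0.4138, 0.9911]].

Step 4 — quadratic form (x̄ - mu_0)^T · S^{-1} · (x̄ - mu_0):
  S^{-1} · (x̄ - mu_0) = (0.5517, 0.5313),
  (x̄ - mu_0)^T · [...] = (3.2)·(0.5517) + (-0.8)·(0.5313) = 1.3405.

Step 5 — scale by n: T² = 5 · 1.3405 = 6.7024.

T² ≈ 6.7024


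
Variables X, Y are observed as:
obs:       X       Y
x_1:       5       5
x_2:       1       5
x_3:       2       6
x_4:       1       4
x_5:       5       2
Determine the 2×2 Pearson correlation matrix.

Step 1 — column means:
  mean(X) = (5 + 1 + 2 + 1 + 5) / 5 = 14/5 = 2.8
  mean(Y) = (5 + 5 + 6 + 4 + 2) / 5 = 22/5 = 4.4

Step 2 — sample variances and covariances s[i,j] = (1/(n-1)) · Σ_k (x_{k,i} - mean_i) · (x_{k,j} - mean_j), with n-1 = 4:
  s[X,X] = ((2.2)·(2.2) + (-1.8)·(-1.8) + (-0.8)·(-0.8) + (-1.8)·(-1.8) + (2.2)·(2.2)) / 4 = 16.8/4 = 4.2
  s[X,Y] = ((2.2)·(0.6) + (-1.8)·(0.6) + (-0.8)·(1.6) + (-1.8)·(-0.4) + (2.2)·(-2.4)) / 4 = -5.6/4 = -1.4
  s[Y,Y] = ((0.6)·(0.6) + (0.6)·(0.6) + (1.6)·(1.6) + (-0.4)·(-0.4) + (-2.4)·(-2.4)) / 4 = 9.2/4 = 2.3
  Sample standard deviations s_i = √(s[i,i]):
  s(X) = √(4.2) = 2.0494
  s(Y) = √(2.3) = 1.5166

Step 3 — r_{ij} = s_{ij} / (s_i · s_j):
  r[X,X] = 1 (diagonal).
  r[X,Y] = -1.4 / (2.0494 · 1.5166) = -1.4 / 3.1081 = -0.4504
  r[Y,Y] = 1 (diagonal).

R is symmetric with unit diagonal. Assembling:

R = [[1, -0.4504],
 [-0.4504, 1]]


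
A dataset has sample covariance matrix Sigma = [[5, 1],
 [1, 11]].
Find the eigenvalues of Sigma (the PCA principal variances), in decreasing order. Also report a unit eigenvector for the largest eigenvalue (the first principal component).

Step 1 — characteristic polynomial of 2×2 Sigma:
  det(Sigma - λI) = λ² - trace · λ + det = 0.
  trace = 5 + 11 = 16, det = 5·11 - (1)² = 54.
Step 2 — discriminant:
  Δ = trace² - 4·det = 256 - 216 = 40.
Step 3 — eigenvalues:
  λ = (trace ± √Δ)/2 = (16 ± 6.3246)/2,
  λ_1 = 11.1623,  λ_2 = 4.8377.

Step 4 — unit eigenvector for λ_1: solve (Sigma - λ_1 I)v = 0. First row:
  (5 - 11.1623)·v_x + (1)·v_y = 0, i.e. (-6.1623)·v_x + (1)·v_y = 0,
  so v ∝ (b, λ_1 - a) = (1, 6.1623) = u.
  ||u|| = √((1)² + (6.1623)²) = √(38.9737) ≈ 6.2429,
  v_1 = u/||u|| ≈ (0.1602, 0.9871) (||v_1|| = 1).

λ_1 = 11.1623,  λ_2 = 4.8377;  v_1 ≈ (0.1602, 0.9871)


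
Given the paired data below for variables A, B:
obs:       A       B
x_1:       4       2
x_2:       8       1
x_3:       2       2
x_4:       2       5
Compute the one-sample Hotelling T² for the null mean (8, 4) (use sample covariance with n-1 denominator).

Step 1 — sample mean vector:
  mean(A) = (4 + 8 + 2 + 2) / 4 = 16/4 = 4
  mean(B) = (2 + 1 + 2 + 5) / 4 = 10/4 = 2.5
  x̄ = (4, 2.5),  deviation x̄ - mu_0 = (4, 2.5) - (8, 4) = (-4, -1.5).

Step 2 — sample covariance matrix, S[i,j] = (1/(n-1)) · Σ_k (x_{k,i} - mean_i) · (x_{k,j} - mean_j), divisor n-1 = 3:
  S[A,A] = ((0)·(0) + (4)·(4) + (-2)·(-2) + (-2)·(-2)) / 3 = 24/3 = 8
  S[A,B] = ((0)·(-0.5) + (4)·(-1.5) + (-2)·(-0.5) + (-2)·(2.5)) / 3 = -10/3 = -3.3333
  S[B,B] = ((-0.5)·(-0.5) + (-1.5)·(-1.5) + (-0.5)·(-0.5) + (2.5)·(2.5)) / 3 = 9/3 = 3
  S = [[8, -3.3333],
 [-3.3333, 3]].

Step 3 — invert S. det(S) = 8·3 - (-3.3333)² = 12.8889.
  S^{-1} = (1/det) · [[d, -b], [-b, a]] = [[0.2328, 0.2586],
 [0.2586, 0.6207]].

Step 4 — quadratic form (x̄ - mu_0)^T · S^{-1} · (x̄ - mu_0):
  S^{-1} · (x̄ - mu_0) = (-1.319, -1.9655),
  (x̄ - mu_0)^T · [...] = (-4)·(-1.319) + (-1.5)·(-1.9655) = 8.2241.

Step 5 — scale by n: T² = 4 · 8.2241 = 32.8966.

T² ≈ 32.8966


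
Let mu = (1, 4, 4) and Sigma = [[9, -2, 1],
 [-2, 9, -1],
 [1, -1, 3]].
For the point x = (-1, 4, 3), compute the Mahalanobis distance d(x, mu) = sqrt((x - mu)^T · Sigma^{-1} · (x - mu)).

Step 1 — centre the observation: (x - mu) = (-2, 0, -1).

Step 2 — invert Sigma (cofactor / det for 3×3, or solve directly):
  Sigma^{-1} = [[0.1198, 0.023, -0.0323],
 [0.023, 0.1198, 0.0323],
 [-0.0323, 0.0323, 0.3548]].

Step 3 — form the quadratic (x - mu)^T · Sigma^{-1} · (x - mu):
  Sigma^{-1} · (x - mu) = (-0.2074, -0.0783, -0.2903).
  (x - mu)^T · [Sigma^{-1} · (x - mu)] = (-2)·(-0.2074) + (0)·(-0.0783) + (-1)·(-0.2903) = 0.7051.

Step 4 — take square root: d = √(0.7051) ≈ 0.8397.

d(x, mu) = √(0.7051) ≈ 0.8397


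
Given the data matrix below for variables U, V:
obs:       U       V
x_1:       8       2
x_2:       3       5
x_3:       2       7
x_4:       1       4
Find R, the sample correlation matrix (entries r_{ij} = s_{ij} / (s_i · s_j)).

Step 1 — column means:
  mean(U) = (8 + 3 + 2 + 1) / 4 = 14/4 = 3.5
  mean(V) = (2 + 5 + 7 + 4) / 4 = 18/4 = 4.5

Step 2 — sample variances and covariances s[i,j] = (1/(n-1)) · Σ_k (x_{k,i} - mean_i) · (x_{k,j} - mean_j), with n-1 = 3:
  s[U,U] = ((4.5)·(4.5) + (-0.5)·(-0.5) + (-1.5)·(-1.5) + (-2.5)·(-2.5)) / 3 = 29/3 = 9.6667
  s[U,V] = ((4.5)·(-2.5) + (-0.5)·(0.5) + (-1.5)·(2.5) + (-2.5)·(-0.5)) / 3 = -14/3 = -4.6667
  s[V,V] = ((-2.5)·(-2.5) + (0.5)·(0.5) + (2.5)·(2.5) + (-0.5)·(-0.5)) / 3 = 13/3 = 4.3333
  Sample standard deviations s_i = √(s[i,i]):
  s(U) = √(9.6667) = 3.1091
  s(V) = √(4.3333) = 2.0817

Step 3 — r_{ij} = s_{ij} / (s_i · s_j):
  r[U,U] = 1 (diagonal).
  r[U,V] = -4.6667 / (3.1091 · 2.0817) = -4.6667 / 6.4722 = -0.721
  r[V,V] = 1 (diagonal).

R is symmetric with unit diagonal. Assembling:

R = [[1, -0.721],
 [-0.721, 1]]


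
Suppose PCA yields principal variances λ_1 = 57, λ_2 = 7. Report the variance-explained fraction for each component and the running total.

Step 1 — total variance = trace(Sigma) = Σ λ_i = 57 + 7 = 64.

Step 2 — fraction explained by component i = λ_i / Σ λ:
  PC1: 57/64 = 0.8906
  PC2: 7/64 = 0.1094

Step 3 — cumulative fraction after k components = (λ_1 + ... + λ_k) / Σ λ:
  k = 1: 57/64 = 0.8906
  k = 2: (57 + 7)/64 = 64/64 = 1

Summary (fraction, with percent):

explained: PC1 0.8906 (89.06%), PC2 0.1094 (10.94%);  cumulative: 0.8906, 1


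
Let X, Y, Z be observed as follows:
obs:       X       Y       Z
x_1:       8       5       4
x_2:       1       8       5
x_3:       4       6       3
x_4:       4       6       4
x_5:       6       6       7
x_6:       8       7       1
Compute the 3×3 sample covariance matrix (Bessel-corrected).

Step 1 — column means:
  mean(X) = (8 + 1 + 4 + 4 + 6 + 8) / 6 = 31/6 = 5.1667
  mean(Y) = (5 + 8 + 6 + 6 + 6 + 7) / 6 = 38/6 = 6.3333
  mean(Z) = (4 + 5 + 3 + 4 + 7 + 1) / 6 = 24/6 = 4

Step 2 — sample covariance S[i,j] = (1/(n-1)) · Σ_k (x_{k,i} - mean_i) · (x_{k,j} - mean_j), with n-1 = 5.
  S[X,X] = ((2.8333)·(2.8333) + (-4.1667)·(-4.1667) + (-1.1667)·(-1.1667) + (-1.1667)·(-1.1667) + (0.8333)·(0.8333) + (2.8333)·(2.8333)) / 5 = 36.8333/5 = 7.3667
  S[X,Y] = ((2.8333)·(-1.3333) + (-4.1667)·(1.6667) + (-1.1667)·(-0.3333) + (-1.1667)·(-0.3333) + (0.8333)·(-0.3333) + (2.8333)·(0.6667)) / 5 = -8.3333/5 = -1.6667
  S[X,Z] = ((2.8333)·(0) + (-4.1667)·(1) + (-1.1667)·(-1) + (-1.1667)·(0) + (0.8333)·(3) + (2.8333)·(-3)) / 5 = -9/5 = -1.8
  S[Y,Y] = ((-1.3333)·(-1.3333) + (1.6667)·(1.6667) + (-0.3333)·(-0.3333) + (-0.3333)·(-0.3333) + (-0.3333)·(-0.3333) + (0.6667)·(0.6667)) / 5 = 5.3333/5 = 1.0667
  S[Y,Z] = ((-1.3333)·(0) + (1.6667)·(1) + (-0.3333)·(-1) + (-0.3333)·(0) + (-0.3333)·(3) + (0.6667)·(-3)) / 5 = -1/5 = -0.2
  S[Z,Z] = ((0)·(0) + (1)·(1) + (-1)·(-1) + (0)·(0) + (3)·(3) + (-3)·(-3)) / 5 = 20/5 = 4

S is symmetric (S[j,i] = S[i,j]). Assembling:

S = [[7.3667, -1.6667, -1.8],
 [-1.6667, 1.0667, -0.2],
 [-1.8, -0.2, 4]]


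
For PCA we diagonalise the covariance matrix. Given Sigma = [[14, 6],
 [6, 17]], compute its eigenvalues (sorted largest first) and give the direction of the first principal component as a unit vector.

Step 1 — characteristic polynomial of 2×2 Sigma:
  det(Sigma - λI) = λ² - trace · λ + det = 0.
  trace = 14 + 17 = 31, det = 14·17 - (6)² = 202.
Step 2 — discriminant:
  Δ = trace² - 4·det = 961 - 808 = 153.
Step 3 — eigenvalues:
  λ = (trace ± √Δ)/2 = (31 ± 12.3693)/2,
  λ_1 = 21.6847,  λ_2 = 9.3153.

Step 4 — unit eigenvector for λ_1: solve (Sigma - λ_1 I)v = 0. First row:
  (14 - 21.6847)·v_x + (6)·v_y = 0, i.e. (-7.6847)·v_x + (6)·v_y = 0,
  so v ∝ (b, λ_1 - a) = (6, 7.6847) = u.
  ||u|| = √((6)² + (7.6847)²) = √(95.054) ≈ 9.7496,
  v_1 = u/||u|| ≈ (0.6154, 0.7882) (||v_1|| = 1).

λ_1 = 21.6847,  λ_2 = 9.3153;  v_1 ≈ (0.6154, 0.7882)


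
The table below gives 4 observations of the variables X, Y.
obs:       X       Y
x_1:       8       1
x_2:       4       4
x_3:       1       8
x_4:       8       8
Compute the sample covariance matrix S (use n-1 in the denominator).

Step 1 — column means:
  mean(X) = (8 + 4 + 1 + 8) / 4 = 21/4 = 5.25
  mean(Y) = (1 + 4 + 8 + 8) / 4 = 21/4 = 5.25

Step 2 — sample covariance S[i,j] = (1/(n-1)) · Σ_k (x_{k,i} - mean_i) · (x_{k,j} - mean_j), with n-1 = 3.
  S[X,X] = ((2.75)·(2.75) + (-1.25)·(-1.25) + (-4.25)·(-4.25) + (2.75)·(2.75)) / 3 = 34.75/3 = 11.5833
  S[X,Y] = ((2.75)·(-4.25) + (-1.25)·(-1.25) + (-4.25)·(2.75) + (2.75)·(2.75)) / 3 = -14.25/3 = -4.75
  S[Y,Y] = ((-4.25)·(-4.25) + (-1.25)·(-1.25) + (2.75)·(2.75) + (2.75)·(2.75)) / 3 = 34.75/3 = 11.5833

S is symmetric (S[j,i] = S[i,j]). Assembling:

S = [[11.5833, -4.75],
 [-4.75, 11.5833]]


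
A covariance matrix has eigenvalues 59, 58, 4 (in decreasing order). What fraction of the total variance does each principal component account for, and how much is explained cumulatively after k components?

Step 1 — total variance = trace(Sigma) = Σ λ_i = 59 + 58 + 4 = 121.

Step 2 — fraction explained by component i = λ_i / Σ λ:
  PC1: 59/121 = 0.4876
  PC2: 58/121 = 0.4793
  PC3: 4/121 = 0.0331

Step 3 — cumulative fraction after k components = (λ_1 + ... + λ_k) / Σ λ:
  k = 1: 59/121 = 0.4876
  k = 2: (59 + 58)/121 = 117/121 = 0.9669
  k = 3: (59 + 58 + 4)/121 = 121/121 = 1

Summary (fraction, with percent):

explained: PC1 0.4876 (48.76%), PC2 0.4793 (47.93%), PC3 0.0331 (3.31%);  cumulative: 0.4876, 0.9669, 1


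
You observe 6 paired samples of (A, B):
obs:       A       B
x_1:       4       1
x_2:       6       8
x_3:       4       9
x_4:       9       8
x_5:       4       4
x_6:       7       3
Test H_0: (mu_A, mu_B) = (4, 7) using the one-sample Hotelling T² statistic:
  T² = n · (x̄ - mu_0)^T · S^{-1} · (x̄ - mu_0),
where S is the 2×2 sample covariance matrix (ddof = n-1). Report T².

Step 1 — sample mean vector:
  mean(A) = (4 + 6 + 4 + 9 + 4 + 7) / 6 = 34/6 = 5.6667
  mean(B) = (1 + 8 + 9 + 8 + 4 + 3) / 6 = 33/6 = 5.5
  x̄ = (5.6667, 5.5),  deviation x̄ - mu_0 = (5.6667, 5.5) - (4, 7) = (1.6667, -1.5).

Step 2 — sample covariance matrix, S[i,j] = (1/(n-1)) · Σ_k (x_{k,i} - mean_i) · (x_{k,j} - mean_j), divisor n-1 = 5:
  S[A,A] = ((-1.6667)·(-1.6667) + (0.3333)·(0.3333) + (-1.6667)·(-1.6667) + (3.3333)·(3.3333) + (-1.6667)·(-1.6667) + (1.3333)·(1.3333)) / 5 = 21.3333/5 = 4.2667
  S[A,B] = ((-1.6667)·(-4.5) + (0.3333)·(2.5) + (-1.6667)·(3.5) + (3.3333)·(2.5) + (-1.6667)·(-1.5) + (1.3333)·(-2.5)) / 5 = 10/5 = 2
  S[B,B] = ((-4.5)·(-4.5) + (2.5)·(2.5) + (3.5)·(3.5) + (2.5)·(2.5) + (-1.5)·(-1.5) + (-2.5)·(-2.5)) / 5 = 53.5/5 = 10.7
  S = [[4.2667, 2],
 [2, 10.7]].

Step 3 — invert S. det(S) = 4.2667·10.7 - (2)² = 41.6533.
  S^{-1} = (1/det) · [[d, -b], [-b, a]] = [[0.2569, -0.048],
 [-0.048, 0.1024]].

Step 4 — quadratic form (x̄ - mu_0)^T · S^{-1} · (x̄ - mu_0):
  S^{-1} · (x̄ - mu_0) = (0.5002, -0.2337),
  (x̄ - mu_0)^T · [...] = (1.6667)·(0.5002) + (-1.5)·(-0.2337) = 1.1841.

Step 5 — scale by n: T² = 6 · 1.1841 = 7.1047.

T² ≈ 7.1047


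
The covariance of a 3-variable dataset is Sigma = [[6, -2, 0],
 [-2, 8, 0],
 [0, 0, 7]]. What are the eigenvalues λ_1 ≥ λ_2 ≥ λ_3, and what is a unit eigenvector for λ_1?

Step 1 — characteristic polynomial p(λ) = det(λI - Sigma) = λ³ - tr·λ² + c_1·λ - det, where tr = trace, c_1 = sum of the principal 2×2 minors, det = det(Sigma):
  tr = 6 + 8 + 7 = 21,
  c_1 = (6·8 - (-2)²) + (6·7 - (0)²) + (8·7 - (0)²) = 44 + 42 + 56 = 142,
  det = 6·(8·7 - (0)²) - (-2)·((-2)·7 - (0)·(0)) + (0)·((-2)·(0) - 8·(0)) = 6·(56) - (-2)·(-14) + (0)·(0) = 308.
  So p(λ) = λ³ - 21λ² + 142λ - 308.
Step 2 — look for an integer root (rational root theorem: any rational root is an integer divisor of 308). Testing λ = 7:
  p(7) = 343 - 1029 + 994 - 308 = 0  ✓
  Dividing out (λ - 7): p(λ) = (λ - 7)(λ² - 14λ + 44).
Step 3 — remaining eigenvalues from the quadratic λ² - 14λ + 44 = 0:
  Δ = 14² - 4·44 = 196 - 176 = 20,  λ = (14 ± √20)/2 = (14 ± 4.4721)/2 ≈ 9.2361 or 4.7639.
  Sorted: λ_1 = 9.2361,  λ_2 = 7,  λ_3 = 4.7639  (check: sum = 21 = tr ✓).

Step 4 — unit eigenvector for λ_1 ≈ 9.2361: v spans the null space of (Sigma - λ_1 I), whose rows are
  r_1 = (-3.2361, -2, 0),  r_2 = (-2, -1.2361, 0),  r_3 = (0, 0, -2.2361).
  v is orthogonal to every row, so take v ∝ r_1 × r_3 = ((-2)·(-2.2361) - (0)·(0), (0)·(0) - (-3.2361)·(-2.2361), (-3.2361)·(0) - (-2)·(0)) ≈ (4.4721, -7.2361, 0).
  Let u = (4.4721, -7.2361, 0).
  ||u|| = √((4.4721)² + (-7.2361)² + (0)²) = √(72.3607) ≈ 8.5065,  v_1 = u/||u|| ≈ (0.5257, -0.8507, 0) (||v_1|| = 1).

λ_1 = 9.2361,  λ_2 = 7,  λ_3 = 4.7639;  v_1 ≈ (0.5257, -0.8507, 0)
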